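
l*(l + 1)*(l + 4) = l^3 + 5*l^2 + 4*l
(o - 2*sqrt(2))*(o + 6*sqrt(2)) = o^2 + 4*sqrt(2)*o - 24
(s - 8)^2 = s^2 - 16*s + 64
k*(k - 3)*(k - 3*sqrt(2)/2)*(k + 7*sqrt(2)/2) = k^4 - 3*k^3 + 2*sqrt(2)*k^3 - 21*k^2/2 - 6*sqrt(2)*k^2 + 63*k/2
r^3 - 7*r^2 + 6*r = r*(r - 6)*(r - 1)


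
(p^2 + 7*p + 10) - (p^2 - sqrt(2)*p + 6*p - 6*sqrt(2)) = p + sqrt(2)*p + 6*sqrt(2) + 10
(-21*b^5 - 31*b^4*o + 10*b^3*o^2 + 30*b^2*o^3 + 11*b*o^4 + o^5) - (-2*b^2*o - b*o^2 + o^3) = -21*b^5 - 31*b^4*o + 10*b^3*o^2 + 30*b^2*o^3 + 2*b^2*o + 11*b*o^4 + b*o^2 + o^5 - o^3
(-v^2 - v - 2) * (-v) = v^3 + v^2 + 2*v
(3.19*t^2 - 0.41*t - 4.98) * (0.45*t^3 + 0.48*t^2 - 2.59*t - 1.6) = 1.4355*t^5 + 1.3467*t^4 - 10.6999*t^3 - 6.4325*t^2 + 13.5542*t + 7.968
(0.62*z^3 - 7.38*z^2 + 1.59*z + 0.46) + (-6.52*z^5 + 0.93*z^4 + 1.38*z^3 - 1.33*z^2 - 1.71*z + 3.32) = -6.52*z^5 + 0.93*z^4 + 2.0*z^3 - 8.71*z^2 - 0.12*z + 3.78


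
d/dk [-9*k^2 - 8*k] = -18*k - 8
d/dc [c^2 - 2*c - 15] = 2*c - 2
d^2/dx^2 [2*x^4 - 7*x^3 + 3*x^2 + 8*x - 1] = 24*x^2 - 42*x + 6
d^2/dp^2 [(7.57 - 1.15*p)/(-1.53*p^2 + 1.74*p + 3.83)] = ((27.1662 - 10.557*p)*(-1.53*p^2 + 1.74*p + 3.83) - (1.15*p - 7.57)*(3.06*p - 1.74)*(6.12*p - 3.48))/(-1.53*p^2 + 1.74*p + 3.83)^3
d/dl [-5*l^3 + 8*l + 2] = 8 - 15*l^2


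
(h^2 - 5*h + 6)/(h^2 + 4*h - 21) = (h - 2)/(h + 7)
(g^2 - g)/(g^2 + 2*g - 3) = g/(g + 3)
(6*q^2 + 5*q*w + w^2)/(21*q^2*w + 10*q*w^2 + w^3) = (2*q + w)/(w*(7*q + w))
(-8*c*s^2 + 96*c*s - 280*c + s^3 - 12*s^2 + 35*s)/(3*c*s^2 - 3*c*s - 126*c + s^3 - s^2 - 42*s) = (-8*c*s + 40*c + s^2 - 5*s)/(3*c*s + 18*c + s^2 + 6*s)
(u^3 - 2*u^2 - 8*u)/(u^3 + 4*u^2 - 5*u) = (u^2 - 2*u - 8)/(u^2 + 4*u - 5)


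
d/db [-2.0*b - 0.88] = -2.00000000000000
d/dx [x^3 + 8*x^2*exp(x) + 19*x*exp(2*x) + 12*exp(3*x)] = 8*x^2*exp(x) + 3*x^2 + 38*x*exp(2*x) + 16*x*exp(x) + 36*exp(3*x) + 19*exp(2*x)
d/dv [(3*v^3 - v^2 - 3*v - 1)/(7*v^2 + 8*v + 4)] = (21*v^4 + 48*v^3 + 49*v^2 + 6*v - 4)/(49*v^4 + 112*v^3 + 120*v^2 + 64*v + 16)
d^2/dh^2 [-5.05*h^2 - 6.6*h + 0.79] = -10.1000000000000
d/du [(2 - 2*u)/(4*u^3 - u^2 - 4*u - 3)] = 2*(-4*u^3 + u^2 + 4*u - 2*(u - 1)*(-6*u^2 + u + 2) + 3)/(-4*u^3 + u^2 + 4*u + 3)^2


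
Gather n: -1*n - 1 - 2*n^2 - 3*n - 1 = -2*n^2 - 4*n - 2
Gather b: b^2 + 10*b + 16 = b^2 + 10*b + 16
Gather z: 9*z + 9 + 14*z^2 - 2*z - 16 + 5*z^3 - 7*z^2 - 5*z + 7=5*z^3 + 7*z^2 + 2*z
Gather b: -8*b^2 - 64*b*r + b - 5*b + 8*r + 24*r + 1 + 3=-8*b^2 + b*(-64*r - 4) + 32*r + 4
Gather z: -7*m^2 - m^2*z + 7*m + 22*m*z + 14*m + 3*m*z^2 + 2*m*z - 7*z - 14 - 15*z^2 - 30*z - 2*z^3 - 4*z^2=-7*m^2 + 21*m - 2*z^3 + z^2*(3*m - 19) + z*(-m^2 + 24*m - 37) - 14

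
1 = 1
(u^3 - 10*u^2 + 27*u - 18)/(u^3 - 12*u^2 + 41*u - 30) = (u - 3)/(u - 5)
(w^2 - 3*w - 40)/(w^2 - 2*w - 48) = (w + 5)/(w + 6)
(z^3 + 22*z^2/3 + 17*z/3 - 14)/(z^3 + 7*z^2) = (3*z^3 + 22*z^2 + 17*z - 42)/(3*z^2*(z + 7))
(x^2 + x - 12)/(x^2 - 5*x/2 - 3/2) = 2*(x + 4)/(2*x + 1)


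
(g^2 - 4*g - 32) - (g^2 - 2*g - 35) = 3 - 2*g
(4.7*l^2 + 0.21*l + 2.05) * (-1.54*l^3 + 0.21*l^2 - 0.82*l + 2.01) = -7.238*l^5 + 0.6636*l^4 - 6.9669*l^3 + 9.7053*l^2 - 1.2589*l + 4.1205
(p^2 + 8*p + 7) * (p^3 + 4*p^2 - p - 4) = p^5 + 12*p^4 + 38*p^3 + 16*p^2 - 39*p - 28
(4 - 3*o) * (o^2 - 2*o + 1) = -3*o^3 + 10*o^2 - 11*o + 4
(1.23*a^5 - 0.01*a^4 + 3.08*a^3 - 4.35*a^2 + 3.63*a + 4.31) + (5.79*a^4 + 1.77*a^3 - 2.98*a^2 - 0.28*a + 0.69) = 1.23*a^5 + 5.78*a^4 + 4.85*a^3 - 7.33*a^2 + 3.35*a + 5.0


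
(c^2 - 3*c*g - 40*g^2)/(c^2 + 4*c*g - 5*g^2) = (c - 8*g)/(c - g)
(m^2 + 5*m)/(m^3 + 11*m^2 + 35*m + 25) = m/(m^2 + 6*m + 5)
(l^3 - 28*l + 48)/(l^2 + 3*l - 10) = (l^2 + 2*l - 24)/(l + 5)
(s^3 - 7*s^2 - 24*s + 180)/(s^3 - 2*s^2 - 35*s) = (s^2 - 12*s + 36)/(s*(s - 7))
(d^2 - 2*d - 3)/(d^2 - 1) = (d - 3)/(d - 1)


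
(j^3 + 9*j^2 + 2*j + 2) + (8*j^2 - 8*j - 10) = j^3 + 17*j^2 - 6*j - 8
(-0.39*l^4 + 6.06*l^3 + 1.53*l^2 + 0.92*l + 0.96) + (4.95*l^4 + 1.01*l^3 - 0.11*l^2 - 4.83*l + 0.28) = 4.56*l^4 + 7.07*l^3 + 1.42*l^2 - 3.91*l + 1.24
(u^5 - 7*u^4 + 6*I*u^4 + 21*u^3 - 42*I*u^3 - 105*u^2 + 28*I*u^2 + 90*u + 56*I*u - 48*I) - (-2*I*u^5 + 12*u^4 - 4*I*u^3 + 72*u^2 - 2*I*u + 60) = u^5 + 2*I*u^5 - 19*u^4 + 6*I*u^4 + 21*u^3 - 38*I*u^3 - 177*u^2 + 28*I*u^2 + 90*u + 58*I*u - 60 - 48*I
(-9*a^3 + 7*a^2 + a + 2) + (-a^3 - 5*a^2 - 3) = -10*a^3 + 2*a^2 + a - 1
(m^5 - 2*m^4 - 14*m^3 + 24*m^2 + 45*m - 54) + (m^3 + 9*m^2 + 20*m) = m^5 - 2*m^4 - 13*m^3 + 33*m^2 + 65*m - 54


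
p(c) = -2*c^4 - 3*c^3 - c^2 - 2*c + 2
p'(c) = -8*c^3 - 9*c^2 - 2*c - 2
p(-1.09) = 4.05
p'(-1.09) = -0.15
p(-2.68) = -45.25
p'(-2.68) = 92.71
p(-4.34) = -472.48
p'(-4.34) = 491.13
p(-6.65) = -3057.94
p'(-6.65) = 1965.93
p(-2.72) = -49.06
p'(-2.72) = 97.84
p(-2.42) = -25.09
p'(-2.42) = 63.51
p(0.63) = -0.72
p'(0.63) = -8.83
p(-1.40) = 3.39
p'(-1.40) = 5.11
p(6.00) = -3286.00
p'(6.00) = -2066.00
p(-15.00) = -91318.00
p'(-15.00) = 25003.00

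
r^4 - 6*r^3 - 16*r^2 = r^2*(r - 8)*(r + 2)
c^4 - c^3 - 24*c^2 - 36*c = c*(c - 6)*(c + 2)*(c + 3)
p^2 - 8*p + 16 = (p - 4)^2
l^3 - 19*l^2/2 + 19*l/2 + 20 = (l - 8)*(l - 5/2)*(l + 1)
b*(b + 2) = b^2 + 2*b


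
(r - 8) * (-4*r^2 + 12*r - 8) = -4*r^3 + 44*r^2 - 104*r + 64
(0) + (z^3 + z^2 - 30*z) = z^3 + z^2 - 30*z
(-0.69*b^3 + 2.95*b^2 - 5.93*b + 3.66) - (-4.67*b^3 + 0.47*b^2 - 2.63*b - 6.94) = 3.98*b^3 + 2.48*b^2 - 3.3*b + 10.6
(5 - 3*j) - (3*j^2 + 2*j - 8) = -3*j^2 - 5*j + 13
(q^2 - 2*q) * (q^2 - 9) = q^4 - 2*q^3 - 9*q^2 + 18*q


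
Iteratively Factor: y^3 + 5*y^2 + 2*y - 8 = (y + 2)*(y^2 + 3*y - 4) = (y + 2)*(y + 4)*(y - 1)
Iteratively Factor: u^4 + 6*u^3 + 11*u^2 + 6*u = (u + 1)*(u^3 + 5*u^2 + 6*u) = u*(u + 1)*(u^2 + 5*u + 6) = u*(u + 1)*(u + 3)*(u + 2)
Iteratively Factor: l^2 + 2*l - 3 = (l - 1)*(l + 3)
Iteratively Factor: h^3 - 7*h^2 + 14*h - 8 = (h - 2)*(h^2 - 5*h + 4) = (h - 2)*(h - 1)*(h - 4)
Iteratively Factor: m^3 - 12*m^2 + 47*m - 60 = (m - 3)*(m^2 - 9*m + 20) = (m - 4)*(m - 3)*(m - 5)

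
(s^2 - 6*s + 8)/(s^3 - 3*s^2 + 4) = (s - 4)/(s^2 - s - 2)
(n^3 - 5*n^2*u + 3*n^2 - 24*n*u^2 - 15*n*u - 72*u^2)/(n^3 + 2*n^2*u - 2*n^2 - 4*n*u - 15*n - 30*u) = (n^2 - 5*n*u - 24*u^2)/(n^2 + 2*n*u - 5*n - 10*u)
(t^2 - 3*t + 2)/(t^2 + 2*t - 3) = (t - 2)/(t + 3)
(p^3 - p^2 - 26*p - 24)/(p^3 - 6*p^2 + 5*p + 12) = (p^2 - 2*p - 24)/(p^2 - 7*p + 12)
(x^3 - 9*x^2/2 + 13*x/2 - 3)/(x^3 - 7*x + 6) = (x - 3/2)/(x + 3)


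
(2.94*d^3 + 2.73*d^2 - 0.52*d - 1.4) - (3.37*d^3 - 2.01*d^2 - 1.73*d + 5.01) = -0.43*d^3 + 4.74*d^2 + 1.21*d - 6.41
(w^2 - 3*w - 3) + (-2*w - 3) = w^2 - 5*w - 6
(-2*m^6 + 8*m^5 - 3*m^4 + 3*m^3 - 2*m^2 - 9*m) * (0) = 0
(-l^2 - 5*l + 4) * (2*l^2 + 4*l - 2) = -2*l^4 - 14*l^3 - 10*l^2 + 26*l - 8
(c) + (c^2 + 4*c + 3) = c^2 + 5*c + 3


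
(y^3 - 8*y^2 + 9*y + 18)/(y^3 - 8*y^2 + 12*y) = (y^2 - 2*y - 3)/(y*(y - 2))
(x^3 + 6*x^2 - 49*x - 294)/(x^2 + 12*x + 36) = (x^2 - 49)/(x + 6)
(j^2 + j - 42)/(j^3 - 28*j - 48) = (j + 7)/(j^2 + 6*j + 8)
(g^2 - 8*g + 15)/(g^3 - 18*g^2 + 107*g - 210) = (g - 3)/(g^2 - 13*g + 42)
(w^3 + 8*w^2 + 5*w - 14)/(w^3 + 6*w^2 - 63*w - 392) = (w^2 + w - 2)/(w^2 - w - 56)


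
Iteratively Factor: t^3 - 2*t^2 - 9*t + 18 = (t - 3)*(t^2 + t - 6) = (t - 3)*(t + 3)*(t - 2)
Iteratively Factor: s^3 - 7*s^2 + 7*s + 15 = (s - 3)*(s^2 - 4*s - 5) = (s - 3)*(s + 1)*(s - 5)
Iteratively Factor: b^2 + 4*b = (b + 4)*(b)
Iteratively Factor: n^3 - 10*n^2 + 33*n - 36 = (n - 4)*(n^2 - 6*n + 9) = (n - 4)*(n - 3)*(n - 3)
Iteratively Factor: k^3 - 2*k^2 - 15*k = (k + 3)*(k^2 - 5*k) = (k - 5)*(k + 3)*(k)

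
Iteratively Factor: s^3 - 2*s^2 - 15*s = (s)*(s^2 - 2*s - 15) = s*(s - 5)*(s + 3)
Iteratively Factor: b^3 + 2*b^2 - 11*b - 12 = (b + 4)*(b^2 - 2*b - 3) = (b - 3)*(b + 4)*(b + 1)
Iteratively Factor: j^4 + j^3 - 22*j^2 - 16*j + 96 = (j + 4)*(j^3 - 3*j^2 - 10*j + 24) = (j - 4)*(j + 4)*(j^2 + j - 6) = (j - 4)*(j + 3)*(j + 4)*(j - 2)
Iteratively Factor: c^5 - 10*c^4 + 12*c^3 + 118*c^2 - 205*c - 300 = (c - 5)*(c^4 - 5*c^3 - 13*c^2 + 53*c + 60) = (c - 5)*(c - 4)*(c^3 - c^2 - 17*c - 15) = (c - 5)*(c - 4)*(c + 3)*(c^2 - 4*c - 5) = (c - 5)*(c - 4)*(c + 1)*(c + 3)*(c - 5)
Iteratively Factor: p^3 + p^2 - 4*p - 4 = (p - 2)*(p^2 + 3*p + 2) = (p - 2)*(p + 2)*(p + 1)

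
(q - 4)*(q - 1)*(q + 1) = q^3 - 4*q^2 - q + 4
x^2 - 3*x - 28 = (x - 7)*(x + 4)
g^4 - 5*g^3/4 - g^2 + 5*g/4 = g*(g - 5/4)*(g - 1)*(g + 1)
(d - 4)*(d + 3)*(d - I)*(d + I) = d^4 - d^3 - 11*d^2 - d - 12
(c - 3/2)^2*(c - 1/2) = c^3 - 7*c^2/2 + 15*c/4 - 9/8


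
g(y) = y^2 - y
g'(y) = 2*y - 1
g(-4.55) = 25.25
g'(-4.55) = -10.10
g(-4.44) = 24.15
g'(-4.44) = -9.88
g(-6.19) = 44.51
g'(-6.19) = -13.38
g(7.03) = 42.39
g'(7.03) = 13.06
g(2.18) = 2.57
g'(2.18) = 3.36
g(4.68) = 17.22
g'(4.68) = 8.36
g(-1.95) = 5.75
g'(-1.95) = -4.90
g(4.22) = 13.59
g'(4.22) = 7.44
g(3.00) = 6.00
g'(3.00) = 5.00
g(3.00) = 6.00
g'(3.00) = 5.00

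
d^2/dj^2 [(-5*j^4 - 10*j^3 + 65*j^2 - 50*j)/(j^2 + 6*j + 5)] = 10*(-j^3 - 3*j^2 - 3*j + 5)/(j^3 + 3*j^2 + 3*j + 1)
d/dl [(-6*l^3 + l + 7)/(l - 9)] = 2*(-6*l^3 + 81*l^2 - 8)/(l^2 - 18*l + 81)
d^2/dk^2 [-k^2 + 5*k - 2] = -2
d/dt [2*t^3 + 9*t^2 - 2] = 6*t*(t + 3)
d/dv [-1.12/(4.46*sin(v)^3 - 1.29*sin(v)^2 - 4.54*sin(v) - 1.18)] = (14.9856*sin(v)^2 - 2.8896*sin(v) - 5.0848)*cos(v)/(-4.46*sin(v)^3 + 1.29*sin(v)^2 + 4.54*sin(v) + 1.18)^2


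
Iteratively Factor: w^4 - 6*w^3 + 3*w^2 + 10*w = (w - 5)*(w^3 - w^2 - 2*w) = w*(w - 5)*(w^2 - w - 2) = w*(w - 5)*(w - 2)*(w + 1)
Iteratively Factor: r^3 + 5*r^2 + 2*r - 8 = (r + 4)*(r^2 + r - 2) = (r + 2)*(r + 4)*(r - 1)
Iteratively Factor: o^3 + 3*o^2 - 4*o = (o + 4)*(o^2 - o) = (o - 1)*(o + 4)*(o)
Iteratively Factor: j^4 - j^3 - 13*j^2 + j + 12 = (j + 1)*(j^3 - 2*j^2 - 11*j + 12) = (j + 1)*(j + 3)*(j^2 - 5*j + 4) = (j - 4)*(j + 1)*(j + 3)*(j - 1)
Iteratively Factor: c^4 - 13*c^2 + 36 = (c + 2)*(c^3 - 2*c^2 - 9*c + 18) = (c + 2)*(c + 3)*(c^2 - 5*c + 6) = (c - 3)*(c + 2)*(c + 3)*(c - 2)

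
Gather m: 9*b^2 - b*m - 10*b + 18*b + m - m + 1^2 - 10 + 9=9*b^2 - b*m + 8*b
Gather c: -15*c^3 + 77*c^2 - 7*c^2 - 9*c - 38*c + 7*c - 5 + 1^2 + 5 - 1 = -15*c^3 + 70*c^2 - 40*c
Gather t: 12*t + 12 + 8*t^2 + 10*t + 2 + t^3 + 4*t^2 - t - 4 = t^3 + 12*t^2 + 21*t + 10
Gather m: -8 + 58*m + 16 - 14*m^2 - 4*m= -14*m^2 + 54*m + 8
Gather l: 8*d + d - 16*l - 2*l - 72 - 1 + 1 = 9*d - 18*l - 72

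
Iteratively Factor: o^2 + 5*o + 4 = (o + 4)*(o + 1)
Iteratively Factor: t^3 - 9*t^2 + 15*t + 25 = (t - 5)*(t^2 - 4*t - 5) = (t - 5)*(t + 1)*(t - 5)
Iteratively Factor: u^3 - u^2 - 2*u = (u + 1)*(u^2 - 2*u) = u*(u + 1)*(u - 2)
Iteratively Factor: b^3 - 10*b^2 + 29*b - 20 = (b - 5)*(b^2 - 5*b + 4) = (b - 5)*(b - 1)*(b - 4)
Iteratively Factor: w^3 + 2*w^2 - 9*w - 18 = (w + 2)*(w^2 - 9) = (w - 3)*(w + 2)*(w + 3)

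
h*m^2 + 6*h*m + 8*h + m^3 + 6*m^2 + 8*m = (h + m)*(m + 2)*(m + 4)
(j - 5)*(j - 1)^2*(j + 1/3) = j^4 - 20*j^3/3 + 26*j^2/3 - 4*j/3 - 5/3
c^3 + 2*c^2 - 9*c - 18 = (c - 3)*(c + 2)*(c + 3)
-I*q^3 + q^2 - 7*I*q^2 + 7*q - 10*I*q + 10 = (q + 2)*(q + 5)*(-I*q + 1)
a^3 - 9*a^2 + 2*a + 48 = (a - 8)*(a - 3)*(a + 2)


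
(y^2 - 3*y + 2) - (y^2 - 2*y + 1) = 1 - y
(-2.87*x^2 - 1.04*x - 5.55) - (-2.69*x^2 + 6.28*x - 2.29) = -0.18*x^2 - 7.32*x - 3.26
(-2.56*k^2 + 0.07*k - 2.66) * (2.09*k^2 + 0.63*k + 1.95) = -5.3504*k^4 - 1.4665*k^3 - 10.5073*k^2 - 1.5393*k - 5.187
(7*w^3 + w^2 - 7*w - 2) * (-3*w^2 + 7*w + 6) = -21*w^5 + 46*w^4 + 70*w^3 - 37*w^2 - 56*w - 12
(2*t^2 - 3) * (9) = 18*t^2 - 27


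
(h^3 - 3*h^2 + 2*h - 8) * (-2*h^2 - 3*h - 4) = -2*h^5 + 3*h^4 + h^3 + 22*h^2 + 16*h + 32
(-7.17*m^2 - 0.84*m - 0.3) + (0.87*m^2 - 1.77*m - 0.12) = -6.3*m^2 - 2.61*m - 0.42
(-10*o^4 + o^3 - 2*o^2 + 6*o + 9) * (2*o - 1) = -20*o^5 + 12*o^4 - 5*o^3 + 14*o^2 + 12*o - 9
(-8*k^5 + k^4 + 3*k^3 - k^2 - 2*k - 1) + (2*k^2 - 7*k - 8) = -8*k^5 + k^4 + 3*k^3 + k^2 - 9*k - 9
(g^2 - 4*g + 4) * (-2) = -2*g^2 + 8*g - 8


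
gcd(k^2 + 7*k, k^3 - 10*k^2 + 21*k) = k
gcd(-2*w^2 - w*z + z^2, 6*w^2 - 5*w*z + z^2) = -2*w + z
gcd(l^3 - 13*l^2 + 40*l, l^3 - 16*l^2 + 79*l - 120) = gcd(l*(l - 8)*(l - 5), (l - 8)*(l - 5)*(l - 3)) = l^2 - 13*l + 40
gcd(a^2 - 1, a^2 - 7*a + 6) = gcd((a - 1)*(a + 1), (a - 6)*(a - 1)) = a - 1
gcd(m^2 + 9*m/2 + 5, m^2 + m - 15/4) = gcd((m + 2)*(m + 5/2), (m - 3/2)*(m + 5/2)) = m + 5/2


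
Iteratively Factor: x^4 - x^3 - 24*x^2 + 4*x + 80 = (x - 2)*(x^3 + x^2 - 22*x - 40) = (x - 2)*(x + 2)*(x^2 - x - 20) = (x - 2)*(x + 2)*(x + 4)*(x - 5)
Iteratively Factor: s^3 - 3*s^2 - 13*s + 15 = (s - 1)*(s^2 - 2*s - 15) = (s - 5)*(s - 1)*(s + 3)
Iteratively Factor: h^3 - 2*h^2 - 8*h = (h)*(h^2 - 2*h - 8) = h*(h + 2)*(h - 4)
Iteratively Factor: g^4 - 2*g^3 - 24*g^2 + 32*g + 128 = (g - 4)*(g^3 + 2*g^2 - 16*g - 32) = (g - 4)*(g + 4)*(g^2 - 2*g - 8) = (g - 4)^2*(g + 4)*(g + 2)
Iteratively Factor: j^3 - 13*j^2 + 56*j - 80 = (j - 4)*(j^2 - 9*j + 20) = (j - 5)*(j - 4)*(j - 4)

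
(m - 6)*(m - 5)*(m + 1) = m^3 - 10*m^2 + 19*m + 30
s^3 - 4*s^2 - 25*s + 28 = (s - 7)*(s - 1)*(s + 4)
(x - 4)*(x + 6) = x^2 + 2*x - 24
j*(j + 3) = j^2 + 3*j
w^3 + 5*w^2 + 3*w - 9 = (w - 1)*(w + 3)^2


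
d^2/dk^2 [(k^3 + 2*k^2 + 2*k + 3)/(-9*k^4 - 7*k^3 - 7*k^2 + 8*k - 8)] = 2*(-81*k^9 - 486*k^8 - 1161*k^7 - 3865*k^6 - 3675*k^5 - 1581*k^4 + 1150*k^3 + 2559*k^2 + 1152*k - 280)/(729*k^12 + 1701*k^11 + 3024*k^10 + 1045*k^9 + 1272*k^8 - 147*k^7 + 3919*k^6 - 936*k^5 + 1560*k^4 - 1856*k^3 + 2880*k^2 - 1536*k + 512)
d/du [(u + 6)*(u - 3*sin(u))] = u - (u + 6)*(3*cos(u) - 1) - 3*sin(u)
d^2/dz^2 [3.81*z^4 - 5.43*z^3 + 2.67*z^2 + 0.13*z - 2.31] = 45.72*z^2 - 32.58*z + 5.34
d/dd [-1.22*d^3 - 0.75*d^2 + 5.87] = d*(-3.66*d - 1.5)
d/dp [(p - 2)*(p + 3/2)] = 2*p - 1/2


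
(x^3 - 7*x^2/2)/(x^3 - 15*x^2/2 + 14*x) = x/(x - 4)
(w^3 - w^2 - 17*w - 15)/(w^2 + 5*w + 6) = (w^2 - 4*w - 5)/(w + 2)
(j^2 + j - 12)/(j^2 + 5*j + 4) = (j - 3)/(j + 1)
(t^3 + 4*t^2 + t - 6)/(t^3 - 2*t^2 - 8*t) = (t^2 + 2*t - 3)/(t*(t - 4))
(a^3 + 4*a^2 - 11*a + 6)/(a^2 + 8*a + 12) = (a^2 - 2*a + 1)/(a + 2)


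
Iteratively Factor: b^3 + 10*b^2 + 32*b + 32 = (b + 4)*(b^2 + 6*b + 8) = (b + 2)*(b + 4)*(b + 4)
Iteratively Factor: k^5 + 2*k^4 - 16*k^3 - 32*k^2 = (k)*(k^4 + 2*k^3 - 16*k^2 - 32*k) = k^2*(k^3 + 2*k^2 - 16*k - 32) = k^2*(k - 4)*(k^2 + 6*k + 8) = k^2*(k - 4)*(k + 2)*(k + 4)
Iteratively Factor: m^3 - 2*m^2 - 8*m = (m)*(m^2 - 2*m - 8) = m*(m + 2)*(m - 4)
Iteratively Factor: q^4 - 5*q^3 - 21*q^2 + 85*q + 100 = (q + 4)*(q^3 - 9*q^2 + 15*q + 25) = (q - 5)*(q + 4)*(q^2 - 4*q - 5) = (q - 5)*(q + 1)*(q + 4)*(q - 5)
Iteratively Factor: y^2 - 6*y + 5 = (y - 1)*(y - 5)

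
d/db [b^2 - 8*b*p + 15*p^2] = 2*b - 8*p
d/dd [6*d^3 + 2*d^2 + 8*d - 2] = 18*d^2 + 4*d + 8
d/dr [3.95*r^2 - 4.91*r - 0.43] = 7.9*r - 4.91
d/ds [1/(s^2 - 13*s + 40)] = (13 - 2*s)/(s^2 - 13*s + 40)^2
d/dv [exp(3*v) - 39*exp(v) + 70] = 3*(exp(2*v) - 13)*exp(v)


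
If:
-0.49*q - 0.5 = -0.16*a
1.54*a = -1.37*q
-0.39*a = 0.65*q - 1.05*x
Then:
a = 0.70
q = -0.79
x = -0.23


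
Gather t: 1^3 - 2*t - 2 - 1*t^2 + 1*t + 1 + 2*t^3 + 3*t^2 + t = 2*t^3 + 2*t^2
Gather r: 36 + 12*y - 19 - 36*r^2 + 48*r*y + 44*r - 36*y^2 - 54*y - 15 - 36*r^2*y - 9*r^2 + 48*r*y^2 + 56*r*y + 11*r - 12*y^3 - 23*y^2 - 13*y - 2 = r^2*(-36*y - 45) + r*(48*y^2 + 104*y + 55) - 12*y^3 - 59*y^2 - 55*y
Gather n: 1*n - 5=n - 5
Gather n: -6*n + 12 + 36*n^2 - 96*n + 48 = 36*n^2 - 102*n + 60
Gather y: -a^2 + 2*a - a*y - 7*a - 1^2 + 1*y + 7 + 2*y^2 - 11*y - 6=-a^2 - 5*a + 2*y^2 + y*(-a - 10)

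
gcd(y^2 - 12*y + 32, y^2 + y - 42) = 1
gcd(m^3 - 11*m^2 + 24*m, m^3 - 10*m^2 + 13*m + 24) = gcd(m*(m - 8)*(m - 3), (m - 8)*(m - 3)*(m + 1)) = m^2 - 11*m + 24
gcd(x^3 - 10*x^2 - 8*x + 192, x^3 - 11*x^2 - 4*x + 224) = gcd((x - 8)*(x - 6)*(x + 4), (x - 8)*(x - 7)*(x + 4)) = x^2 - 4*x - 32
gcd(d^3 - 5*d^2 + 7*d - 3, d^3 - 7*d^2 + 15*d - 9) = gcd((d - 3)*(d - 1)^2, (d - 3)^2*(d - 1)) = d^2 - 4*d + 3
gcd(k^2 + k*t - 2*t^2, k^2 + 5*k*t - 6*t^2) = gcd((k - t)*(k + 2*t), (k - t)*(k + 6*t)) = -k + t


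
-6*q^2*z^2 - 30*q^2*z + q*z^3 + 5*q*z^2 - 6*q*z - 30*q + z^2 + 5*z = (-6*q + z)*(z + 5)*(q*z + 1)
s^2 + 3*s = s*(s + 3)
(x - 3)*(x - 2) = x^2 - 5*x + 6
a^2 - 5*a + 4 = (a - 4)*(a - 1)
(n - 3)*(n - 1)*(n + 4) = n^3 - 13*n + 12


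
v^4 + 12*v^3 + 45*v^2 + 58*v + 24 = (v + 1)^2*(v + 4)*(v + 6)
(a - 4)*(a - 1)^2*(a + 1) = a^4 - 5*a^3 + 3*a^2 + 5*a - 4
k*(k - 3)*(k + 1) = k^3 - 2*k^2 - 3*k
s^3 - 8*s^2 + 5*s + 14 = (s - 7)*(s - 2)*(s + 1)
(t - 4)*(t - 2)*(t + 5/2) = t^3 - 7*t^2/2 - 7*t + 20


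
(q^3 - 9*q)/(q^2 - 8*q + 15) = q*(q + 3)/(q - 5)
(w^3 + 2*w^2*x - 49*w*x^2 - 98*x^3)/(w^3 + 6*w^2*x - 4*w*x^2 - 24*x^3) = (-w^2 + 49*x^2)/(-w^2 - 4*w*x + 12*x^2)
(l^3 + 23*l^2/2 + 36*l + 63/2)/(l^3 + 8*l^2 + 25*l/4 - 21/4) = 2*(l + 3)/(2*l - 1)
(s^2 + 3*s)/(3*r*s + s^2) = (s + 3)/(3*r + s)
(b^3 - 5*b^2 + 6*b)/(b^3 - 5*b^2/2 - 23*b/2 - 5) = 2*b*(-b^2 + 5*b - 6)/(-2*b^3 + 5*b^2 + 23*b + 10)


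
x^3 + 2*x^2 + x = x*(x + 1)^2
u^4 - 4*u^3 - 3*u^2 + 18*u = u*(u - 3)^2*(u + 2)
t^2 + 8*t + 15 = (t + 3)*(t + 5)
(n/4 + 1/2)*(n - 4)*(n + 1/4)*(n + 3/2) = n^4/4 - n^3/16 - 89*n^2/32 - 59*n/16 - 3/4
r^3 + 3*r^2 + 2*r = r*(r + 1)*(r + 2)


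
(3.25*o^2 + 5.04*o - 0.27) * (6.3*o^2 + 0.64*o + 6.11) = 20.475*o^4 + 33.832*o^3 + 21.3821*o^2 + 30.6216*o - 1.6497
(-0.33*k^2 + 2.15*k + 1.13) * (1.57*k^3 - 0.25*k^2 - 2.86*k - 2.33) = -0.5181*k^5 + 3.458*k^4 + 2.1804*k^3 - 5.6626*k^2 - 8.2413*k - 2.6329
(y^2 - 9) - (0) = y^2 - 9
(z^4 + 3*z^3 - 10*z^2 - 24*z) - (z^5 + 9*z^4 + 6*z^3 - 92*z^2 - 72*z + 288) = -z^5 - 8*z^4 - 3*z^3 + 82*z^2 + 48*z - 288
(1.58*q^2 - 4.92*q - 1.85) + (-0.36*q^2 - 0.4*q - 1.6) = 1.22*q^2 - 5.32*q - 3.45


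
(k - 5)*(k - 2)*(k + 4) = k^3 - 3*k^2 - 18*k + 40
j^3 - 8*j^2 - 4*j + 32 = (j - 8)*(j - 2)*(j + 2)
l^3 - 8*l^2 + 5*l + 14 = (l - 7)*(l - 2)*(l + 1)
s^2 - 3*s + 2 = (s - 2)*(s - 1)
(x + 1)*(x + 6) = x^2 + 7*x + 6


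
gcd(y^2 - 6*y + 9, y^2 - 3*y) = y - 3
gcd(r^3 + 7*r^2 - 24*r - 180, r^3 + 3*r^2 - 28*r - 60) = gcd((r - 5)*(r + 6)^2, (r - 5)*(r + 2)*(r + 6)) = r^2 + r - 30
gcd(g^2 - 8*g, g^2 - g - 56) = g - 8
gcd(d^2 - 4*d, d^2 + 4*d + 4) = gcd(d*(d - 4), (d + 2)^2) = 1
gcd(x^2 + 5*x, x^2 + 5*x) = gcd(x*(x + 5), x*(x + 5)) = x^2 + 5*x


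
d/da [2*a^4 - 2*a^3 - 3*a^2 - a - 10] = 8*a^3 - 6*a^2 - 6*a - 1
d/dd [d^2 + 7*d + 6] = 2*d + 7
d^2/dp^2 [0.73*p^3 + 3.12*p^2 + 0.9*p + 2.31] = 4.38*p + 6.24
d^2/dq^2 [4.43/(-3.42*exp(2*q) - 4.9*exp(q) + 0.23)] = (-4.43*(6.84*exp(q) + 4.9)*(13.68*exp(q) + 9.8)*exp(q) + (60.6024*exp(q) + 21.707)*(3.42*exp(2*q) + 4.9*exp(q) - 0.23))*exp(q)/(3.42*exp(2*q) + 4.9*exp(q) - 0.23)^3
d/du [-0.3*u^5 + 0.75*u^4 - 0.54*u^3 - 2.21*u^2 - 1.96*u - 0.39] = -1.5*u^4 + 3.0*u^3 - 1.62*u^2 - 4.42*u - 1.96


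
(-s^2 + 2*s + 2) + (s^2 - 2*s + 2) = 4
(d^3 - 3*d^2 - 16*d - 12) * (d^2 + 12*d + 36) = d^5 + 9*d^4 - 16*d^3 - 312*d^2 - 720*d - 432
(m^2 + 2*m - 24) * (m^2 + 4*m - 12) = m^4 + 6*m^3 - 28*m^2 - 120*m + 288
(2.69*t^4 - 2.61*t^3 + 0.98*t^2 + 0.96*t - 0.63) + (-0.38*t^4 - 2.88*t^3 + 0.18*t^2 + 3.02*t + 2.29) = 2.31*t^4 - 5.49*t^3 + 1.16*t^2 + 3.98*t + 1.66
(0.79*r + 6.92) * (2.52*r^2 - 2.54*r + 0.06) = 1.9908*r^3 + 15.4318*r^2 - 17.5294*r + 0.4152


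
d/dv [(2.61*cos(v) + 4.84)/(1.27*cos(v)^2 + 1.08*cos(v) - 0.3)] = (3.3147*cos(v)^2 + 12.2936*cos(v) + 6.0102)*sin(v)/(1.6129*cos(v)^4 + 2.7432*cos(v)^3 + 0.4044*cos(v)^2 - 0.648*cos(v) + 0.09)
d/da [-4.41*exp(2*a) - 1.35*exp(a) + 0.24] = (-8.82*exp(a) - 1.35)*exp(a)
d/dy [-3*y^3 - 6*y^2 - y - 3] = -9*y^2 - 12*y - 1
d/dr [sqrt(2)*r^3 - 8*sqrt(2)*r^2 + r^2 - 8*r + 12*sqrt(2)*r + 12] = 3*sqrt(2)*r^2 - 16*sqrt(2)*r + 2*r - 8 + 12*sqrt(2)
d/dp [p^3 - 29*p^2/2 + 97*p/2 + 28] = 3*p^2 - 29*p + 97/2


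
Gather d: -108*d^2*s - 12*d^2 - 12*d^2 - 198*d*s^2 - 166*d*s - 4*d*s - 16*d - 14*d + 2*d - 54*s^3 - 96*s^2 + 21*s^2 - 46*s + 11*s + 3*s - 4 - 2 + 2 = d^2*(-108*s - 24) + d*(-198*s^2 - 170*s - 28) - 54*s^3 - 75*s^2 - 32*s - 4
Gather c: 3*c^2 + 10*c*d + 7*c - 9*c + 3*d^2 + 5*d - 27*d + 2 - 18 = 3*c^2 + c*(10*d - 2) + 3*d^2 - 22*d - 16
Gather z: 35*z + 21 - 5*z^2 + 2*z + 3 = -5*z^2 + 37*z + 24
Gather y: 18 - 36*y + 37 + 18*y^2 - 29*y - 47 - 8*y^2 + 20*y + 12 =10*y^2 - 45*y + 20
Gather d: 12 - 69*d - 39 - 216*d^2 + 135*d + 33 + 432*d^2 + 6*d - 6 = 216*d^2 + 72*d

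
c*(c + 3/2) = c^2 + 3*c/2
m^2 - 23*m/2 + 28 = (m - 8)*(m - 7/2)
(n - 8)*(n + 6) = n^2 - 2*n - 48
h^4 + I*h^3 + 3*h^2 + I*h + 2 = (h - I)^2*(h + I)*(h + 2*I)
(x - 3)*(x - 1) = x^2 - 4*x + 3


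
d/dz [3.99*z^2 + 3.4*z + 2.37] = 7.98*z + 3.4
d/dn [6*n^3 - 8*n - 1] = 18*n^2 - 8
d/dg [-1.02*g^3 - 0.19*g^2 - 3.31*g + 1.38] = -3.06*g^2 - 0.38*g - 3.31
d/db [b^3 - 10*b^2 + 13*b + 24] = 3*b^2 - 20*b + 13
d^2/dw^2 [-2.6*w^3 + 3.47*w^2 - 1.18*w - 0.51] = 6.94 - 15.6*w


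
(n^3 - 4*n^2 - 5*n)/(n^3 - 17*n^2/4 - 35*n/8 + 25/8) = 8*n*(n + 1)/(8*n^2 + 6*n - 5)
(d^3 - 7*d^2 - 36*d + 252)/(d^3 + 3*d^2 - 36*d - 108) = (d - 7)/(d + 3)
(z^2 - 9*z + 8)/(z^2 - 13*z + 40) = (z - 1)/(z - 5)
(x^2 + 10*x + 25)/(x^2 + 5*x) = (x + 5)/x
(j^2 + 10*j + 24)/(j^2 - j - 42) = (j + 4)/(j - 7)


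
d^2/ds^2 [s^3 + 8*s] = 6*s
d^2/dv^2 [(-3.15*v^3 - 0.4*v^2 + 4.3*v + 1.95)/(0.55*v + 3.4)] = (-1.90575*v^3 - 35.343*v^2 - 218.484*v - 24.15025)/(0.166375*v^3 + 3.0855*v^2 + 19.074*v + 39.304)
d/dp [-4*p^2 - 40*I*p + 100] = -8*p - 40*I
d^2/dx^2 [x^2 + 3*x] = 2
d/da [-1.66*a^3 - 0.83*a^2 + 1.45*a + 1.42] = -4.98*a^2 - 1.66*a + 1.45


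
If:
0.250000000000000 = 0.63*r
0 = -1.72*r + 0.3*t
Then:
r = 0.40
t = 2.28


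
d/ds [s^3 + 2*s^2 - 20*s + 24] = 3*s^2 + 4*s - 20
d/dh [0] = 0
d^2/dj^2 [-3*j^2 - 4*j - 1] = -6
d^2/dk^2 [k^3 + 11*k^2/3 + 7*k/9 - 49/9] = 6*k + 22/3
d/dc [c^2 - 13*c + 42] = 2*c - 13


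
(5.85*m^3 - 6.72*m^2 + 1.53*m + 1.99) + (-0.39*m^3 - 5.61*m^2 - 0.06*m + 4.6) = 5.46*m^3 - 12.33*m^2 + 1.47*m + 6.59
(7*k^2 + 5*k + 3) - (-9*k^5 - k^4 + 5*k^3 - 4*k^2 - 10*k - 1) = 9*k^5 + k^4 - 5*k^3 + 11*k^2 + 15*k + 4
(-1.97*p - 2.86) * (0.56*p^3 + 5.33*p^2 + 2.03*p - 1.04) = -1.1032*p^4 - 12.1017*p^3 - 19.2429*p^2 - 3.757*p + 2.9744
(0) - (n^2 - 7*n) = -n^2 + 7*n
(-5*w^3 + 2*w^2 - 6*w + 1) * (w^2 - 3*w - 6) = -5*w^5 + 17*w^4 + 18*w^3 + 7*w^2 + 33*w - 6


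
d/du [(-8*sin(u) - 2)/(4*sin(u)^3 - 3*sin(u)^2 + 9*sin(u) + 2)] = 2*(32*sin(u)^3 - 6*sin(u) + 1)*cos(u)/(4*sin(u)^3 - 3*sin(u)^2 + 9*sin(u) + 2)^2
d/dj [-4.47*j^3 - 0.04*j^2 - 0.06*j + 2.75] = -13.41*j^2 - 0.08*j - 0.06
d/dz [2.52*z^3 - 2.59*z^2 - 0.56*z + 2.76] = 7.56*z^2 - 5.18*z - 0.56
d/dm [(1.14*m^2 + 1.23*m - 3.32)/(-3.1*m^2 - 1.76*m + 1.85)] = (1.8066*m^2 - 16.366*m - 3.5677)/(9.61*m^4 + 10.912*m^3 - 8.3724*m^2 - 6.512*m + 3.4225)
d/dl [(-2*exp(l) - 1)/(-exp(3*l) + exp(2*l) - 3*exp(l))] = (-4*exp(3*l) - exp(2*l) + 2*exp(l) - 3)*exp(-l)/(exp(4*l) - 2*exp(3*l) + 7*exp(2*l) - 6*exp(l) + 9)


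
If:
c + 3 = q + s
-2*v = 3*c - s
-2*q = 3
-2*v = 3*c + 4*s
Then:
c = -9/2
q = -3/2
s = 0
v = 27/4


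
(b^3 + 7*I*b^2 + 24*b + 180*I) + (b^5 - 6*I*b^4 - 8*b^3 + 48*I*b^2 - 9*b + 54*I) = b^5 - 6*I*b^4 - 7*b^3 + 55*I*b^2 + 15*b + 234*I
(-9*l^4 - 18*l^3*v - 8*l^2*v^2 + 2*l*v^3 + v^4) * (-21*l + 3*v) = 189*l^5 + 351*l^4*v + 114*l^3*v^2 - 66*l^2*v^3 - 15*l*v^4 + 3*v^5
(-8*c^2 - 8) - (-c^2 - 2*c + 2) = -7*c^2 + 2*c - 10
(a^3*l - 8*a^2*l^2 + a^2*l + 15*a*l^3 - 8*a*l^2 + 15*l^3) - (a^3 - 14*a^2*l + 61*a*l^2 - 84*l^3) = a^3*l - a^3 - 8*a^2*l^2 + 15*a^2*l + 15*a*l^3 - 69*a*l^2 + 99*l^3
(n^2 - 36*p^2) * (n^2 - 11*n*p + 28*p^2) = n^4 - 11*n^3*p - 8*n^2*p^2 + 396*n*p^3 - 1008*p^4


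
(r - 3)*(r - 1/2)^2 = r^3 - 4*r^2 + 13*r/4 - 3/4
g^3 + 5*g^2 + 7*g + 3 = (g + 1)^2*(g + 3)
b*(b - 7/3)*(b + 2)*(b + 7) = b^4 + 20*b^3/3 - 7*b^2 - 98*b/3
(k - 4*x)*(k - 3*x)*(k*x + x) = k^3*x - 7*k^2*x^2 + k^2*x + 12*k*x^3 - 7*k*x^2 + 12*x^3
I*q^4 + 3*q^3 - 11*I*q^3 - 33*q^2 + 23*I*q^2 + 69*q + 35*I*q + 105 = (q - 7)*(q - 5)*(q - 3*I)*(I*q + I)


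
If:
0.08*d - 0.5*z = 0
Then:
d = 6.25*z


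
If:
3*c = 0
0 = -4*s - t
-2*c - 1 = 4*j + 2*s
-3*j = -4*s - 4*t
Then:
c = 0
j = -2/7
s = 1/14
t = -2/7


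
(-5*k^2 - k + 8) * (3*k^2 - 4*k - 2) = -15*k^4 + 17*k^3 + 38*k^2 - 30*k - 16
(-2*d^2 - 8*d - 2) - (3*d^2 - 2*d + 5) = -5*d^2 - 6*d - 7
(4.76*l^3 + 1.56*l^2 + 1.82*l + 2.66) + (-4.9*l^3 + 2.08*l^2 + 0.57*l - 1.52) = -0.140000000000001*l^3 + 3.64*l^2 + 2.39*l + 1.14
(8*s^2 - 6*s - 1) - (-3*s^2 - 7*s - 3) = 11*s^2 + s + 2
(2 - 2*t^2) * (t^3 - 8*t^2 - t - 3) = -2*t^5 + 16*t^4 + 4*t^3 - 10*t^2 - 2*t - 6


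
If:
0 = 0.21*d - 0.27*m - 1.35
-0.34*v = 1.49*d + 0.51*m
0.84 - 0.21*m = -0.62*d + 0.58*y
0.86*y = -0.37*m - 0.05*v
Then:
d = -1.93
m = -6.50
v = 18.21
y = 1.74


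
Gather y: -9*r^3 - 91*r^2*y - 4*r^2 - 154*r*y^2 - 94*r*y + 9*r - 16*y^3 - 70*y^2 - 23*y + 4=-9*r^3 - 4*r^2 + 9*r - 16*y^3 + y^2*(-154*r - 70) + y*(-91*r^2 - 94*r - 23) + 4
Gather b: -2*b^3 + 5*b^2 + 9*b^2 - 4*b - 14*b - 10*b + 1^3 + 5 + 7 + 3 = -2*b^3 + 14*b^2 - 28*b + 16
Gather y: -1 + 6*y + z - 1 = 6*y + z - 2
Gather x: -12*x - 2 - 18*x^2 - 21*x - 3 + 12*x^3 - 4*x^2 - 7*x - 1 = 12*x^3 - 22*x^2 - 40*x - 6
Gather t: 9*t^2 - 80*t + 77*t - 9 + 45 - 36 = 9*t^2 - 3*t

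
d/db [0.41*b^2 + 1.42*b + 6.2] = 0.82*b + 1.42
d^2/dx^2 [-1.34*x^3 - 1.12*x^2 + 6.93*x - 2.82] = -8.04*x - 2.24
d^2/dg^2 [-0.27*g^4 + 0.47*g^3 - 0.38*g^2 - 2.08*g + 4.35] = -3.24*g^2 + 2.82*g - 0.76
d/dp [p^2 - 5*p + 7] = 2*p - 5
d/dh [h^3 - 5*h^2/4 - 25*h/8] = 3*h^2 - 5*h/2 - 25/8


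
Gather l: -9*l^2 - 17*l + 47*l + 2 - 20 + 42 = -9*l^2 + 30*l + 24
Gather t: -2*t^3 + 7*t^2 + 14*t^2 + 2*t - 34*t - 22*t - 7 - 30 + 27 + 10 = -2*t^3 + 21*t^2 - 54*t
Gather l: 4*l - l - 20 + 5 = 3*l - 15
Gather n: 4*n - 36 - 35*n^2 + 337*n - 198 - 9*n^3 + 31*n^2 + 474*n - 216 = -9*n^3 - 4*n^2 + 815*n - 450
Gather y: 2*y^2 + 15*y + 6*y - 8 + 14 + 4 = 2*y^2 + 21*y + 10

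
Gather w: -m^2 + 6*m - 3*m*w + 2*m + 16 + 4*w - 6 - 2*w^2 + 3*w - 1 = -m^2 + 8*m - 2*w^2 + w*(7 - 3*m) + 9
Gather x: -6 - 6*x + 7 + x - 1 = -5*x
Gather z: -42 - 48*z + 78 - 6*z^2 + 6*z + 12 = -6*z^2 - 42*z + 48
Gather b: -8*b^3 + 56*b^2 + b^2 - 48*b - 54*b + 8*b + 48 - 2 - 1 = -8*b^3 + 57*b^2 - 94*b + 45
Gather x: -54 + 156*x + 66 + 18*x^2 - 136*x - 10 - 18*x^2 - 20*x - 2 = 0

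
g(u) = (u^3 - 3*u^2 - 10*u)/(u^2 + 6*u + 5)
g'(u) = (-2*u - 6)*(u^3 - 3*u^2 - 10*u)/(u^2 + 6*u + 5)^2 + (3*u^2 - 6*u - 10)/(u^2 + 6*u + 5)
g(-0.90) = 14.25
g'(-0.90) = -151.23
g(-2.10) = 0.47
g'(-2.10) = -4.70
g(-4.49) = 59.61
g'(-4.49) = -143.30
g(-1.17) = -9.20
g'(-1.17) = -53.46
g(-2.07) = 0.33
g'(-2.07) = -4.68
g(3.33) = -0.82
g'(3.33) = 0.38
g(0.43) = -0.61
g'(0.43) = -1.01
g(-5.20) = -202.06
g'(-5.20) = -936.59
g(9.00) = 2.83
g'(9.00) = 0.79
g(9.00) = 2.83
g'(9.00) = 0.79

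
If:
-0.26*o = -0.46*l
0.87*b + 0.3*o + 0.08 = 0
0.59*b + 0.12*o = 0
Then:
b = 0.13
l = -0.37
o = -0.65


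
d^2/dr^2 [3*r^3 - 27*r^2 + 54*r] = 18*r - 54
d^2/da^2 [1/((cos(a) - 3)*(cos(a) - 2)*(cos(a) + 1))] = (-90*(1 - cos(a)^2)^2 + 12*sin(a)^6 + 3*cos(a)^6 + 44*cos(a)^5 + 2*cos(a)^3 - 139*cos(a)^2 - 54*cos(a) + 128)/((cos(a) - 3)^3*(cos(a) - 2)^3*(cos(a) + 1)^3)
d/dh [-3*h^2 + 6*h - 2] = 6 - 6*h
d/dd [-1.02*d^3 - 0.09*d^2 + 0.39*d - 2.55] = -3.06*d^2 - 0.18*d + 0.39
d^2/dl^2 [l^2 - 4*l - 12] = 2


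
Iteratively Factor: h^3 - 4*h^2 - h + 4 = (h - 4)*(h^2 - 1) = (h - 4)*(h - 1)*(h + 1)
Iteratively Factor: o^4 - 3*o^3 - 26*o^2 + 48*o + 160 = (o + 2)*(o^3 - 5*o^2 - 16*o + 80) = (o + 2)*(o + 4)*(o^2 - 9*o + 20) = (o - 5)*(o + 2)*(o + 4)*(o - 4)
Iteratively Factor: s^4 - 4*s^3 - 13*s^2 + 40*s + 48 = (s - 4)*(s^3 - 13*s - 12) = (s - 4)^2*(s^2 + 4*s + 3) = (s - 4)^2*(s + 1)*(s + 3)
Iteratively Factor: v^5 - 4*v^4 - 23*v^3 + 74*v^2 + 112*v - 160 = (v + 2)*(v^4 - 6*v^3 - 11*v^2 + 96*v - 80) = (v - 1)*(v + 2)*(v^3 - 5*v^2 - 16*v + 80) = (v - 4)*(v - 1)*(v + 2)*(v^2 - v - 20) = (v - 5)*(v - 4)*(v - 1)*(v + 2)*(v + 4)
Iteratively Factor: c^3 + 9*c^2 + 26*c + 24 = (c + 4)*(c^2 + 5*c + 6) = (c + 3)*(c + 4)*(c + 2)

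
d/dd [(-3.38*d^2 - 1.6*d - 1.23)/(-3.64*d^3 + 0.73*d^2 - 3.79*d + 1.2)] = (-12.3032*d^4 - 11.648*d^3 + 0.546600000000002*d^2 - 6.3162*d - 6.5817)/(13.2496*d^6 - 5.3144*d^5 + 28.1241*d^4 - 14.2694*d^3 + 16.1161*d^2 - 9.096*d + 1.44)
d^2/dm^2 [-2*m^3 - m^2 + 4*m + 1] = -12*m - 2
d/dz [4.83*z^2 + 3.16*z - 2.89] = 9.66*z + 3.16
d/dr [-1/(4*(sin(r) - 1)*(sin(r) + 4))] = (2*sin(r) + 3)*cos(r)/(4*(sin(r) - 1)^2*(sin(r) + 4)^2)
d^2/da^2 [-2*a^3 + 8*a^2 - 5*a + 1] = 16 - 12*a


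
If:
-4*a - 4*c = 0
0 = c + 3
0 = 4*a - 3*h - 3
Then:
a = 3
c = -3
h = 3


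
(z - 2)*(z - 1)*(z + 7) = z^3 + 4*z^2 - 19*z + 14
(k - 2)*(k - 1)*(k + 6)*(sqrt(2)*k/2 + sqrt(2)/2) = sqrt(2)*k^4/2 + 2*sqrt(2)*k^3 - 13*sqrt(2)*k^2/2 - 2*sqrt(2)*k + 6*sqrt(2)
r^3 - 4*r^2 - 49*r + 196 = (r - 7)*(r - 4)*(r + 7)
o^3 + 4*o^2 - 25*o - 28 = (o - 4)*(o + 1)*(o + 7)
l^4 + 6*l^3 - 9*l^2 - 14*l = l*(l - 2)*(l + 1)*(l + 7)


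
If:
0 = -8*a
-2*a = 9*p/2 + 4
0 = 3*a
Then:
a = 0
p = -8/9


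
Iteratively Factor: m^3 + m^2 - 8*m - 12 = (m - 3)*(m^2 + 4*m + 4) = (m - 3)*(m + 2)*(m + 2)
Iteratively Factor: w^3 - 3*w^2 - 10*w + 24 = (w - 4)*(w^2 + w - 6) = (w - 4)*(w - 2)*(w + 3)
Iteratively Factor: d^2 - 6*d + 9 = (d - 3)*(d - 3)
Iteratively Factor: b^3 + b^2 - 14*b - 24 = (b - 4)*(b^2 + 5*b + 6) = (b - 4)*(b + 2)*(b + 3)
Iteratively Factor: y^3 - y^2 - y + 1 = (y - 1)*(y^2 - 1) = (y - 1)^2*(y + 1)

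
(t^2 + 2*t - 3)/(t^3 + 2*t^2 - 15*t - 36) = (t - 1)/(t^2 - t - 12)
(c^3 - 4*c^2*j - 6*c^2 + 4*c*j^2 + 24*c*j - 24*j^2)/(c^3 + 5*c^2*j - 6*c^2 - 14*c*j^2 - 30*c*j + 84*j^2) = (c - 2*j)/(c + 7*j)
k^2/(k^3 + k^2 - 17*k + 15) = k^2/(k^3 + k^2 - 17*k + 15)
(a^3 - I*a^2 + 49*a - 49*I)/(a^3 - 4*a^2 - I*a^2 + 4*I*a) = (a^2 + 49)/(a*(a - 4))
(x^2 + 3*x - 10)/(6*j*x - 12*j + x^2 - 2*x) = (x + 5)/(6*j + x)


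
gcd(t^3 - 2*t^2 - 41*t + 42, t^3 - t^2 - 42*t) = t^2 - t - 42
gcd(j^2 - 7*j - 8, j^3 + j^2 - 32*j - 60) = 1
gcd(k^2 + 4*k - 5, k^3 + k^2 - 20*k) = k + 5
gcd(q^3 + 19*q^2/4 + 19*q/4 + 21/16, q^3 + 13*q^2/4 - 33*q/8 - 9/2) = q + 3/4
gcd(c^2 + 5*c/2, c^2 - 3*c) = c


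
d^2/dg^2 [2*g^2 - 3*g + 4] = 4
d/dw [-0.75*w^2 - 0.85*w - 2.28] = -1.5*w - 0.85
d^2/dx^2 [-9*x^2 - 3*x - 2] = -18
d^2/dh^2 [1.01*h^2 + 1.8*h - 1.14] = 2.02000000000000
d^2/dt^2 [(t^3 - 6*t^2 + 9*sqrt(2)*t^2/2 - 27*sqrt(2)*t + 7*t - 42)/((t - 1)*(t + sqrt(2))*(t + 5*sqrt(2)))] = (-10*t^6 - 3*sqrt(2)*t^6 - 126*sqrt(2)*t^5 - 18*t^5 - 1686*t^4 - 72*sqrt(2)*t^4 - 5478*sqrt(2)*t^3 - 486*t^3 - 17076*t^2 - 774*sqrt(2)*t^2 - 12492*sqrt(2)*t - 1116*t - 6928 - 300*sqrt(2))/(t^9 - 3*t^8 + 18*sqrt(2)*t^8 - 54*sqrt(2)*t^7 + 249*t^7 - 739*t^6 + 846*sqrt(2)*t^6 - 2394*sqrt(2)*t^5 + 3198*t^5 - 7626*t^4 + 4176*sqrt(2)*t^4 - 6192*sqrt(2)*t^3 + 8380*t^3 - 5460*t^2 + 5400*sqrt(2)*t^2 - 1800*sqrt(2)*t + 3000*t - 1000)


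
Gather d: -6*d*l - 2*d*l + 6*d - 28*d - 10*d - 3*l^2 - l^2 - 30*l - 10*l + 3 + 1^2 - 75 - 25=d*(-8*l - 32) - 4*l^2 - 40*l - 96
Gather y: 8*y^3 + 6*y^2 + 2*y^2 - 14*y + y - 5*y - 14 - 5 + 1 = 8*y^3 + 8*y^2 - 18*y - 18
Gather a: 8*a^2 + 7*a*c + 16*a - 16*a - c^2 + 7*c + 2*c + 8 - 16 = 8*a^2 + 7*a*c - c^2 + 9*c - 8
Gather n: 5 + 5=10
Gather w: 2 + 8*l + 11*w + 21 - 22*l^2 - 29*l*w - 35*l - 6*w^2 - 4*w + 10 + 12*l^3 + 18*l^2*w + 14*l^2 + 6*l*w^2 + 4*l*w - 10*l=12*l^3 - 8*l^2 - 37*l + w^2*(6*l - 6) + w*(18*l^2 - 25*l + 7) + 33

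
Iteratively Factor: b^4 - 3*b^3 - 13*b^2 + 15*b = (b + 3)*(b^3 - 6*b^2 + 5*b) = b*(b + 3)*(b^2 - 6*b + 5) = b*(b - 1)*(b + 3)*(b - 5)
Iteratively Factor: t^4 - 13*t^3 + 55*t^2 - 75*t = (t - 5)*(t^3 - 8*t^2 + 15*t) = (t - 5)^2*(t^2 - 3*t) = (t - 5)^2*(t - 3)*(t)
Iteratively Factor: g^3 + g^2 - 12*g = (g - 3)*(g^2 + 4*g) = (g - 3)*(g + 4)*(g)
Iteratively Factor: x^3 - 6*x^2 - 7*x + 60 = (x + 3)*(x^2 - 9*x + 20) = (x - 4)*(x + 3)*(x - 5)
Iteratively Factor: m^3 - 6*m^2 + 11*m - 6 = (m - 3)*(m^2 - 3*m + 2) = (m - 3)*(m - 2)*(m - 1)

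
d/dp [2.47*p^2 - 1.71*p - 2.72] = 4.94*p - 1.71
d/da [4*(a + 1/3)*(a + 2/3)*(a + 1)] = 12*a^2 + 16*a + 44/9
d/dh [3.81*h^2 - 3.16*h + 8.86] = 7.62*h - 3.16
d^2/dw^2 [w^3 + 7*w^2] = 6*w + 14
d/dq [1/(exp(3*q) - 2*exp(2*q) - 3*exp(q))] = (-3*exp(2*q) + 4*exp(q) + 3)*exp(-q)/(-exp(2*q) + 2*exp(q) + 3)^2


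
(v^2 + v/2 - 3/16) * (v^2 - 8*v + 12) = v^4 - 15*v^3/2 + 125*v^2/16 + 15*v/2 - 9/4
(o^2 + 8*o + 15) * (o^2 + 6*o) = o^4 + 14*o^3 + 63*o^2 + 90*o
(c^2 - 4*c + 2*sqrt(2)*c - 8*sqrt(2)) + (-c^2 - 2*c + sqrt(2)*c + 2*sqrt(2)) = -6*c + 3*sqrt(2)*c - 6*sqrt(2)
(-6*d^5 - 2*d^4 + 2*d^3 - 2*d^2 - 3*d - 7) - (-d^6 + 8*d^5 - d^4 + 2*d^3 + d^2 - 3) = d^6 - 14*d^5 - d^4 - 3*d^2 - 3*d - 4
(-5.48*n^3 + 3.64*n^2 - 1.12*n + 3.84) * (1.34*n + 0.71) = -7.3432*n^4 + 0.9868*n^3 + 1.0836*n^2 + 4.3504*n + 2.7264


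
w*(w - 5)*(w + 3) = w^3 - 2*w^2 - 15*w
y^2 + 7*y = y*(y + 7)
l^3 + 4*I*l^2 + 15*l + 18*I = (l - 3*I)*(l + I)*(l + 6*I)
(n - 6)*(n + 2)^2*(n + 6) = n^4 + 4*n^3 - 32*n^2 - 144*n - 144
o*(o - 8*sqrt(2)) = o^2 - 8*sqrt(2)*o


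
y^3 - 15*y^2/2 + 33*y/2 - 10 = (y - 4)*(y - 5/2)*(y - 1)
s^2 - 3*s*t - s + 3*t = (s - 1)*(s - 3*t)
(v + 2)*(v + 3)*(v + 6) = v^3 + 11*v^2 + 36*v + 36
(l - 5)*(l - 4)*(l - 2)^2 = l^4 - 13*l^3 + 60*l^2 - 116*l + 80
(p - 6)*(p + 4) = p^2 - 2*p - 24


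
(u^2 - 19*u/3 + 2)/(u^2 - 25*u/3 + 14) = (3*u - 1)/(3*u - 7)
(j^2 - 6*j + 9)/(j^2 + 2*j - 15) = (j - 3)/(j + 5)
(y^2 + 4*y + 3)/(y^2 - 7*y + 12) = (y^2 + 4*y + 3)/(y^2 - 7*y + 12)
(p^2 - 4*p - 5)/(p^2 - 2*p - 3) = (p - 5)/(p - 3)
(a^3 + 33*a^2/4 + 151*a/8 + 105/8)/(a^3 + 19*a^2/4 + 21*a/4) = (2*a^2 + 13*a + 15)/(2*a*(a + 3))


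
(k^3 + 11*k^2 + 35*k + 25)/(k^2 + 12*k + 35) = (k^2 + 6*k + 5)/(k + 7)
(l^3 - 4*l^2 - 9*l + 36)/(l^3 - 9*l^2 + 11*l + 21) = (l^2 - l - 12)/(l^2 - 6*l - 7)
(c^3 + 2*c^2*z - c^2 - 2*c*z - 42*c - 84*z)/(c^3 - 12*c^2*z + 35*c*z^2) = (c^3 + 2*c^2*z - c^2 - 2*c*z - 42*c - 84*z)/(c*(c^2 - 12*c*z + 35*z^2))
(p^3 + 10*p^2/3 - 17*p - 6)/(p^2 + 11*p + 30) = (p^2 - 8*p/3 - 1)/(p + 5)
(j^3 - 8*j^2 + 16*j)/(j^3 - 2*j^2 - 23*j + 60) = j*(j - 4)/(j^2 + 2*j - 15)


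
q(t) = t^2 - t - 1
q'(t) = 2*t - 1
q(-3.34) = 13.50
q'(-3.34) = -7.68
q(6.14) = 30.56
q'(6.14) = 11.28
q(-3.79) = 17.15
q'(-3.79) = -8.58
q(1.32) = -0.58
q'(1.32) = 1.64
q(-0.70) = 0.19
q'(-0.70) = -2.40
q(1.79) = 0.41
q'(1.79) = 2.58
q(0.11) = -1.10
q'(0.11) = -0.78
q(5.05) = 19.45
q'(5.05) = 9.10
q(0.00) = -1.00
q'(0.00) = -1.00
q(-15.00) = 239.00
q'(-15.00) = -31.00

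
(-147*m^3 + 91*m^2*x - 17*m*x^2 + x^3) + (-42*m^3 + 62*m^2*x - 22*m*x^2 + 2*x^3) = -189*m^3 + 153*m^2*x - 39*m*x^2 + 3*x^3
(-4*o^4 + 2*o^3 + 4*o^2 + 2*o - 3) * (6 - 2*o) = 8*o^5 - 28*o^4 + 4*o^3 + 20*o^2 + 18*o - 18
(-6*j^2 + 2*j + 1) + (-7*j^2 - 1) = -13*j^2 + 2*j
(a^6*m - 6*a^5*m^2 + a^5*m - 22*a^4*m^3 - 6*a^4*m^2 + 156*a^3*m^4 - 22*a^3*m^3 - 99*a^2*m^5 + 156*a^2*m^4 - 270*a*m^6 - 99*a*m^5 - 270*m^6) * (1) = a^6*m - 6*a^5*m^2 + a^5*m - 22*a^4*m^3 - 6*a^4*m^2 + 156*a^3*m^4 - 22*a^3*m^3 - 99*a^2*m^5 + 156*a^2*m^4 - 270*a*m^6 - 99*a*m^5 - 270*m^6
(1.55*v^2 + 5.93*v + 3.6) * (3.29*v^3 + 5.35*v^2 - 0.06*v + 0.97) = 5.0995*v^5 + 27.8022*v^4 + 43.4765*v^3 + 20.4077*v^2 + 5.5361*v + 3.492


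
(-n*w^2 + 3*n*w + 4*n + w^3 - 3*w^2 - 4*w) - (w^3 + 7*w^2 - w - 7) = -n*w^2 + 3*n*w + 4*n - 10*w^2 - 3*w + 7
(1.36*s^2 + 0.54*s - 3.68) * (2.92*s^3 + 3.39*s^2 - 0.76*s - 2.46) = 3.9712*s^5 + 6.1872*s^4 - 9.9486*s^3 - 16.2312*s^2 + 1.4684*s + 9.0528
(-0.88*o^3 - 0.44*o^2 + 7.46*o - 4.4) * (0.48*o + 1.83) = -0.4224*o^4 - 1.8216*o^3 + 2.7756*o^2 + 11.5398*o - 8.052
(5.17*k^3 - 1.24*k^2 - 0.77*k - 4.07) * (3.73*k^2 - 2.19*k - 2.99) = 19.2841*k^5 - 15.9475*k^4 - 15.6148*k^3 - 9.7872*k^2 + 11.2156*k + 12.1693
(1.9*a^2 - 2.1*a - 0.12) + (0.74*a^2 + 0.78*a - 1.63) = 2.64*a^2 - 1.32*a - 1.75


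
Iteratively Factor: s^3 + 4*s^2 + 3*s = (s)*(s^2 + 4*s + 3) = s*(s + 1)*(s + 3)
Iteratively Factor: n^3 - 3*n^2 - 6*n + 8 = (n + 2)*(n^2 - 5*n + 4) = (n - 4)*(n + 2)*(n - 1)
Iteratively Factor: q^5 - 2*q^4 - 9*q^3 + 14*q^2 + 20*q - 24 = (q + 2)*(q^4 - 4*q^3 - q^2 + 16*q - 12) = (q - 3)*(q + 2)*(q^3 - q^2 - 4*q + 4) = (q - 3)*(q - 1)*(q + 2)*(q^2 - 4) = (q - 3)*(q - 1)*(q + 2)^2*(q - 2)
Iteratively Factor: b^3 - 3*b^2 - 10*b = (b)*(b^2 - 3*b - 10) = b*(b + 2)*(b - 5)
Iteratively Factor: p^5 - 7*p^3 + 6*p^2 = (p)*(p^4 - 7*p^2 + 6*p) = p*(p - 2)*(p^3 + 2*p^2 - 3*p) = p*(p - 2)*(p - 1)*(p^2 + 3*p) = p*(p - 2)*(p - 1)*(p + 3)*(p)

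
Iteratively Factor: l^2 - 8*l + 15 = (l - 3)*(l - 5)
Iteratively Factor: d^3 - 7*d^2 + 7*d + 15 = (d - 3)*(d^2 - 4*d - 5) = (d - 3)*(d + 1)*(d - 5)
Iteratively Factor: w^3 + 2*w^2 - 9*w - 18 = (w - 3)*(w^2 + 5*w + 6) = (w - 3)*(w + 3)*(w + 2)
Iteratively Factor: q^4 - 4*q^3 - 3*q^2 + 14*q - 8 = (q + 2)*(q^3 - 6*q^2 + 9*q - 4) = (q - 1)*(q + 2)*(q^2 - 5*q + 4) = (q - 4)*(q - 1)*(q + 2)*(q - 1)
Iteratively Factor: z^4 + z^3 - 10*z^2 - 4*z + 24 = (z + 2)*(z^3 - z^2 - 8*z + 12) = (z - 2)*(z + 2)*(z^2 + z - 6) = (z - 2)^2*(z + 2)*(z + 3)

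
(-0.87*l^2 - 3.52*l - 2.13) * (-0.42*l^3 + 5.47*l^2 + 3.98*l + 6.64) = 0.3654*l^5 - 3.2805*l^4 - 21.8224*l^3 - 31.4375*l^2 - 31.8502*l - 14.1432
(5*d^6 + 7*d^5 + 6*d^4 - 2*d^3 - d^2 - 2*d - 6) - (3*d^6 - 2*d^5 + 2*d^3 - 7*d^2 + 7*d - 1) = 2*d^6 + 9*d^5 + 6*d^4 - 4*d^3 + 6*d^2 - 9*d - 5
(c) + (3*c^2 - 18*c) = 3*c^2 - 17*c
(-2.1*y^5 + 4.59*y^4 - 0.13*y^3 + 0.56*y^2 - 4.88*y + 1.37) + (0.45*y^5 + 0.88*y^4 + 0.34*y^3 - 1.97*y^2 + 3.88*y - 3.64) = -1.65*y^5 + 5.47*y^4 + 0.21*y^3 - 1.41*y^2 - 1.0*y - 2.27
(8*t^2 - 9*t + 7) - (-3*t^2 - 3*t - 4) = 11*t^2 - 6*t + 11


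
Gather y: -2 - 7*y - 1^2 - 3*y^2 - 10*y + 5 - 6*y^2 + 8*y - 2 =-9*y^2 - 9*y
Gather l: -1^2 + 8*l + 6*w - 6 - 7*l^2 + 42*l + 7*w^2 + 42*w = -7*l^2 + 50*l + 7*w^2 + 48*w - 7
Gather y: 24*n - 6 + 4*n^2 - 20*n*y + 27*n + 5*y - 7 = 4*n^2 + 51*n + y*(5 - 20*n) - 13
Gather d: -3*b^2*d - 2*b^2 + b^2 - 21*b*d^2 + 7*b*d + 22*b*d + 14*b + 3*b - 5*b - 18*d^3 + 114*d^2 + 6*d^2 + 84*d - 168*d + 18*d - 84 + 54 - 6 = -b^2 + 12*b - 18*d^3 + d^2*(120 - 21*b) + d*(-3*b^2 + 29*b - 66) - 36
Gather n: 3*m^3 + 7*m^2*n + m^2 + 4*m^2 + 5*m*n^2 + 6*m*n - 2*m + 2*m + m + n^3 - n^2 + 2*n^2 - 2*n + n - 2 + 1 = 3*m^3 + 5*m^2 + m + n^3 + n^2*(5*m + 1) + n*(7*m^2 + 6*m - 1) - 1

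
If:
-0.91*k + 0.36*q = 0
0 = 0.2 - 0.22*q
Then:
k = 0.36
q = 0.91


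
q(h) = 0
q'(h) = 0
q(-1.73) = 0.00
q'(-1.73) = 0.00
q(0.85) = 0.00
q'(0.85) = 0.00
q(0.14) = 0.00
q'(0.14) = 0.00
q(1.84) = 0.00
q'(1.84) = 0.00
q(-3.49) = 0.00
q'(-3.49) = 0.00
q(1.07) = 0.00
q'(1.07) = 0.00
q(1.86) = 0.00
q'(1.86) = 0.00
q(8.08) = 0.00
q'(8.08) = 0.00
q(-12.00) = 0.00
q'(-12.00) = 0.00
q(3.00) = 0.00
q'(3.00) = 0.00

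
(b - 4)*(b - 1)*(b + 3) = b^3 - 2*b^2 - 11*b + 12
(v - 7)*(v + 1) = v^2 - 6*v - 7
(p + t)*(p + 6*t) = p^2 + 7*p*t + 6*t^2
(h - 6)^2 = h^2 - 12*h + 36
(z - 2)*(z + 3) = z^2 + z - 6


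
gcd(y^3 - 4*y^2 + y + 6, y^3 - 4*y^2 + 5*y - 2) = y - 2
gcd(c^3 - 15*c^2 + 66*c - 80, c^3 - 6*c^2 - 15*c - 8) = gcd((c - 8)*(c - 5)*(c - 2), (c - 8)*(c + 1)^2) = c - 8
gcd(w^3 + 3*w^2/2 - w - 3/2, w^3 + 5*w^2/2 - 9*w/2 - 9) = w + 3/2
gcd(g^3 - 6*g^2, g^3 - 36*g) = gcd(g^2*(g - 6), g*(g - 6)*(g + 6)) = g^2 - 6*g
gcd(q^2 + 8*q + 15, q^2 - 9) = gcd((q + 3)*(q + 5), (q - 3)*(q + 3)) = q + 3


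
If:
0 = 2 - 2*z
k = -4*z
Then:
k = -4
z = 1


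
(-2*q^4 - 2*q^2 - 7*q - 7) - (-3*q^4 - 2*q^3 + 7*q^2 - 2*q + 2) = q^4 + 2*q^3 - 9*q^2 - 5*q - 9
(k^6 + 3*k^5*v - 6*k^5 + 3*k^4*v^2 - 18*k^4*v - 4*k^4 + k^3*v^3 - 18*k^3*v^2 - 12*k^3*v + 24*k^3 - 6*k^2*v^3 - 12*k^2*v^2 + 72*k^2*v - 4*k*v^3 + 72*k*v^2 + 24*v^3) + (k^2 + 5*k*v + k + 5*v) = k^6 + 3*k^5*v - 6*k^5 + 3*k^4*v^2 - 18*k^4*v - 4*k^4 + k^3*v^3 - 18*k^3*v^2 - 12*k^3*v + 24*k^3 - 6*k^2*v^3 - 12*k^2*v^2 + 72*k^2*v + k^2 - 4*k*v^3 + 72*k*v^2 + 5*k*v + k + 24*v^3 + 5*v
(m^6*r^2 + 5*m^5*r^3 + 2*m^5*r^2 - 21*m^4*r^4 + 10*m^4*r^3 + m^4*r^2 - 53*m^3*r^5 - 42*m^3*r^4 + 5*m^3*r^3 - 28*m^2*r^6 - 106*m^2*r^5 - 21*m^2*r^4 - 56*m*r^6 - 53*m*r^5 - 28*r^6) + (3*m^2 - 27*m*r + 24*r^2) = m^6*r^2 + 5*m^5*r^3 + 2*m^5*r^2 - 21*m^4*r^4 + 10*m^4*r^3 + m^4*r^2 - 53*m^3*r^5 - 42*m^3*r^4 + 5*m^3*r^3 - 28*m^2*r^6 - 106*m^2*r^5 - 21*m^2*r^4 + 3*m^2 - 56*m*r^6 - 53*m*r^5 - 27*m*r - 28*r^6 + 24*r^2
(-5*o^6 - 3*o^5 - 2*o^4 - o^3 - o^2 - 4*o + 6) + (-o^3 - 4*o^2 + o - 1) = -5*o^6 - 3*o^5 - 2*o^4 - 2*o^3 - 5*o^2 - 3*o + 5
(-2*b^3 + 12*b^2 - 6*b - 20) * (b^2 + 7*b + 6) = -2*b^5 - 2*b^4 + 66*b^3 + 10*b^2 - 176*b - 120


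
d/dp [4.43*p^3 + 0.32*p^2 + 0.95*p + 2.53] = 13.29*p^2 + 0.64*p + 0.95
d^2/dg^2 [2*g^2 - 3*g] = 4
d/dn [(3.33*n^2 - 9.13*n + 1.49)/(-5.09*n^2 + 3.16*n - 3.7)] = (-35.9489*n^2 - 9.4738*n + 29.0726)/(25.9081*n^4 - 32.1688*n^3 + 47.6516*n^2 - 23.384*n + 13.69)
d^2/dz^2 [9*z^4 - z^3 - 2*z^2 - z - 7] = 108*z^2 - 6*z - 4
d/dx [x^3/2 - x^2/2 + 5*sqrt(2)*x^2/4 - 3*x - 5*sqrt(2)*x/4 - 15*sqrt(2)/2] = 3*x^2/2 - x + 5*sqrt(2)*x/2 - 3 - 5*sqrt(2)/4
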